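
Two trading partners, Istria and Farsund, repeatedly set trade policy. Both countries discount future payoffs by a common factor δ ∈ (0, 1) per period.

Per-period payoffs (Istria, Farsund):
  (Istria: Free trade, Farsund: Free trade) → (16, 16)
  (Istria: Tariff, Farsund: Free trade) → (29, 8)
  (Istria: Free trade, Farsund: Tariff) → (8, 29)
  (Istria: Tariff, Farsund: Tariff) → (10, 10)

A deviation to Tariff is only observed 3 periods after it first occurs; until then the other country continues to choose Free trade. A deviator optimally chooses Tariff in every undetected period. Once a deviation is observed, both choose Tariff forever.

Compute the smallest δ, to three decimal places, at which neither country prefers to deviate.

A deviator earns 29 for 3 periods, then 10 forever; cooperating earns 16 forever. Multiplying the IC by (1−δ):
16 ≥ 29(1−δ^3) + 10δ^3, so 19·δ^3 ≥ 13 and δ^3 ≥ 13/19.
δ ≥ (13/19)^(1/3) ≈ 0.881.

0.881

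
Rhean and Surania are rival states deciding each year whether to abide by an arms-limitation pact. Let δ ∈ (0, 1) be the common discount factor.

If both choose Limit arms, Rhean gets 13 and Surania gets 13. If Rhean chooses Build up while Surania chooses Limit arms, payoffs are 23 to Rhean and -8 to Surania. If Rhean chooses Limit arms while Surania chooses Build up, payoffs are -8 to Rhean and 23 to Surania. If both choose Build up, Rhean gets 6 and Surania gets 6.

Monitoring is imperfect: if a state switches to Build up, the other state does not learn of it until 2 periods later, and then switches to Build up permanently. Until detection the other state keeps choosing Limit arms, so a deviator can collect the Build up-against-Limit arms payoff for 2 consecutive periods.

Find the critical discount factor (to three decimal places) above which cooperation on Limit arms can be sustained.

0.767

A deviator earns 23 for 2 periods, then 6 forever; cooperating earns 13 forever. Multiplying the IC by (1−δ):
13 ≥ 23(1−δ^2) + 6δ^2, so 17·δ^2 ≥ 10 and δ^2 ≥ 10/17.
δ ≥ (10/17)^(1/2) ≈ 0.767.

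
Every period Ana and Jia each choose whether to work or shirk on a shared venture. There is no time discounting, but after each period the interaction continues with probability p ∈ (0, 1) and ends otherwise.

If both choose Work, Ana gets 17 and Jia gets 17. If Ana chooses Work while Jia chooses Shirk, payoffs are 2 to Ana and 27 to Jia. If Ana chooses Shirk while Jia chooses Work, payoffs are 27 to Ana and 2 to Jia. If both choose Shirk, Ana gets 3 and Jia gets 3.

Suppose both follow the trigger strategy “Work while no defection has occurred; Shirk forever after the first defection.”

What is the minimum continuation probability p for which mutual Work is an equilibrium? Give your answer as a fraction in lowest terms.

5/12

With no time discounting, the continuation probability p plays the role of the discount factor.
Grim-trigger IC: 17/(1−p) ≥ 27 + 3p/(1−p) ⇒ p ≥ (27−17)/(27−3) = 5/12.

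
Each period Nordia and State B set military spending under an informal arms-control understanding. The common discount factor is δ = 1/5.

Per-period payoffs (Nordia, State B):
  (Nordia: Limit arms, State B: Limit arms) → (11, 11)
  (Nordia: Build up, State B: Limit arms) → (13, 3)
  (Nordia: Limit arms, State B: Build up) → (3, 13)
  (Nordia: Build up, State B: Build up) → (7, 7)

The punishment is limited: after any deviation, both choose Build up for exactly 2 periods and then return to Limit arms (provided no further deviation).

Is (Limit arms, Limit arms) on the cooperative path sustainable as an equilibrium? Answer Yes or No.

IC: δ+…+δ^2 ≥ (13−11)/(11−7) = 1/2.
At δ = 1/5: partial sum = 0.2400 < 0.5000. Cooperation not sustainable.

No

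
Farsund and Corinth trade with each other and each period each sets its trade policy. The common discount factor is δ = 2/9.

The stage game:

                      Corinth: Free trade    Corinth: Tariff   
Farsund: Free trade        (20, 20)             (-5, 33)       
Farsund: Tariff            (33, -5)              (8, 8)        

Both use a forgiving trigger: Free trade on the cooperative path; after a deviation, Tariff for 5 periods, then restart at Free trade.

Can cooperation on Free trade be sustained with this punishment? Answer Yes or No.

Comparing payoff streams over the 6 periods until play realigns: cooperate → 20(1+δ+…+δ^5); deviate → 33 + 8(δ+…+δ^5).
Cooperation is sustained iff (20−8)(δ+…+δ^5) ≥ 33−20.
δ+…+δ^5 = 2/9·(1−(2/9)^5)/(1−2/9) = 0.2856, and (33−20)/(20−8) = 1.0833.
0.2856 < 1.0833, so cooperation is not sustainable.

No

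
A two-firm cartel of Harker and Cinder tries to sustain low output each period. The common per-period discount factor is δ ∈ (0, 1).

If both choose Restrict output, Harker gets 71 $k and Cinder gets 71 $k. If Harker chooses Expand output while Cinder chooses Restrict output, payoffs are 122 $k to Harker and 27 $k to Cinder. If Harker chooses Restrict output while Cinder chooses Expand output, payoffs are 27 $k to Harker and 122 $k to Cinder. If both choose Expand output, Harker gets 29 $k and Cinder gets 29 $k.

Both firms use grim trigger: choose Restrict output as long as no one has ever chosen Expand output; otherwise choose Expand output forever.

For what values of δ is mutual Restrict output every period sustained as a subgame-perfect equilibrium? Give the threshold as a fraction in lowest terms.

Cooperation forever yields 71 each period: 71/(1−δ).
Deviating yields 122 once, then 29 forever: 122 + 29δ/(1−δ).
No profitable deviation requires 71/(1−δ) ≥ 122 + 29δ/(1−δ).
Multiplying by (1−δ): 71 ≥ 122(1−δ) + 29δ = 122 − 93δ.
So 93δ ≥ 51, i.e. δ ≥ 51/93 = 17/31.

17/31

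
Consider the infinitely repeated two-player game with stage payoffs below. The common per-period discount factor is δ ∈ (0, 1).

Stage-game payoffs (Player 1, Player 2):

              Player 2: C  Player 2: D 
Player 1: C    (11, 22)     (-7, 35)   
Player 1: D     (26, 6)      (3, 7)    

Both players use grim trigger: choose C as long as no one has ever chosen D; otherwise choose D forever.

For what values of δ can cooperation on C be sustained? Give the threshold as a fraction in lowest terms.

15/23

Player 1: cooperation gives 11 each period; deviation gives 26 once then 3 forever.
  11/(1−δ) ≥ 26 + 3δ/(1−δ) ⇒ δ ≥ 15/23.
Player 2: cooperation gives 22 each period; deviation gives 35 once then 7 forever.
  δ ≥ 13/28.
Both must hold, so the binding constraint is Player 1's: δ ≥ 15/23.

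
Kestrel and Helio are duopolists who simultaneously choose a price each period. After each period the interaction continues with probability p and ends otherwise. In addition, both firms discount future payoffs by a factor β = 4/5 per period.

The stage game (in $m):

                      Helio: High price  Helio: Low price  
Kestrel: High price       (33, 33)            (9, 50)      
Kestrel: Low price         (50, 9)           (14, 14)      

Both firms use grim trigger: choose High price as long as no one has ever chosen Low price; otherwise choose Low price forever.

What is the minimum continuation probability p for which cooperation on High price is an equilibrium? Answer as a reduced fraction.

85/144

With continuation probability p and discount β, the effective per-period discount factor is βp.
Grim-trigger IC: βp ≥ (50−33)/(50−14) = 17/36.
So p ≥ (17/36)/(4/5) = 85/144.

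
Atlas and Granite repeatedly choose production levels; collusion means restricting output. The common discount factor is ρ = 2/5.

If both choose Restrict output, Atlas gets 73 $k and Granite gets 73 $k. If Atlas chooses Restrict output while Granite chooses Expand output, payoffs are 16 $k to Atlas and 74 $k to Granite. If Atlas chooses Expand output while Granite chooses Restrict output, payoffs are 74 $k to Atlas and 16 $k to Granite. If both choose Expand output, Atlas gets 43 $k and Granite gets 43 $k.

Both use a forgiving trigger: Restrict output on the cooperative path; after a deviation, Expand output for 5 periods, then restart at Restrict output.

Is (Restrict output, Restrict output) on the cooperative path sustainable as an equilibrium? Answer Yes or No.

IC: ρ+…+ρ^5 ≥ (74−73)/(73−43) = 1/30.
At ρ = 2/5: partial sum = 0.6598 ≥ 0.0333. Cooperation sustainable.

Yes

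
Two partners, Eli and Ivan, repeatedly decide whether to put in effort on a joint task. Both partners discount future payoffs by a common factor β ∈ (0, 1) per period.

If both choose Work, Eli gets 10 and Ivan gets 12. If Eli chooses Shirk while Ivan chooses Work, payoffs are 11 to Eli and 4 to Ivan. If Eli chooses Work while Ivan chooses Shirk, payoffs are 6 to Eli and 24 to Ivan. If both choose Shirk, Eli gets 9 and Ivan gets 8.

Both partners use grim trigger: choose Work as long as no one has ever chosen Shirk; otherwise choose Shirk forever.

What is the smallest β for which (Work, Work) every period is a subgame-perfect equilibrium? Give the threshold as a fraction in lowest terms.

Eli's threshold: (11−10)/(11−9) = 1/2.
Ivan's threshold: (24−12)/(24−8) = 3/4.
1/2 < 3/4, so Ivan binds and β* = 3/4.

3/4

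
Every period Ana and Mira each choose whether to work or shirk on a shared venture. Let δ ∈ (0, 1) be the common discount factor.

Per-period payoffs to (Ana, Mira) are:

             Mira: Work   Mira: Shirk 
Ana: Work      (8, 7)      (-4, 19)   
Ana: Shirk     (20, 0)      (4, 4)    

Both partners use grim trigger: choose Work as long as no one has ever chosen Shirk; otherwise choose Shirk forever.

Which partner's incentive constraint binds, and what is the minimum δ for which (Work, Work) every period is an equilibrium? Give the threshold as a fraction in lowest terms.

Mira; δ ≥ 4/5

Ana: cooperation gives 8 each period; deviation gives 20 once then 4 forever.
  8/(1−δ) ≥ 20 + 4δ/(1−δ) ⇒ δ ≥ 12/16 = 3/4.
Mira: cooperation gives 7 each period; deviation gives 19 once then 4 forever.
  δ ≥ 12/15 = 4/5.
Both must hold, so the binding constraint is Mira's: δ ≥ 4/5.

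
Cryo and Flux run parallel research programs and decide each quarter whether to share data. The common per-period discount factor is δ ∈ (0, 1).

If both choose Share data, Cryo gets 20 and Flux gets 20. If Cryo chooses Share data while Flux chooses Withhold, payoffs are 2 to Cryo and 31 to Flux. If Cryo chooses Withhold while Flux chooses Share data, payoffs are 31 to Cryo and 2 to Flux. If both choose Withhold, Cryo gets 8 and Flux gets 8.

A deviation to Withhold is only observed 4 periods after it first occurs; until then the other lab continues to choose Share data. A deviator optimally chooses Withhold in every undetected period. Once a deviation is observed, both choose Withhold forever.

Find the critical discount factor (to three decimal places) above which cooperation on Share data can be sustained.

0.832

A deviator earns 31 for 4 periods, then 8 forever; cooperating earns 20 forever. Multiplying the IC by (1−δ):
20 ≥ 31(1−δ^4) + 8δ^4, so 23·δ^4 ≥ 11 and δ^4 ≥ 11/23.
δ ≥ (11/23)^(1/4) ≈ 0.832.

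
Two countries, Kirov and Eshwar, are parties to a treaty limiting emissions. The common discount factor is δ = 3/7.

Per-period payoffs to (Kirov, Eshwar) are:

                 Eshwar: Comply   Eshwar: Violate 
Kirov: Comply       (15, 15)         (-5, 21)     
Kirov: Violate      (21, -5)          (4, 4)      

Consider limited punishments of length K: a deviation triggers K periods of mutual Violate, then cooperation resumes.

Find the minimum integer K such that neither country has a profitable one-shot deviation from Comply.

No profitable deviation requires (15−4)(δ+…+δ^K) ≥ 21−15, i.e. δ+…+δ^K ≥ 6/11 ≈ 0.5455.
With δ = 3/7, the partial sums are K=1: 0.4286, K=2: 0.6122.
K = 2 is the first length at which the sum reaches 0.5455.

2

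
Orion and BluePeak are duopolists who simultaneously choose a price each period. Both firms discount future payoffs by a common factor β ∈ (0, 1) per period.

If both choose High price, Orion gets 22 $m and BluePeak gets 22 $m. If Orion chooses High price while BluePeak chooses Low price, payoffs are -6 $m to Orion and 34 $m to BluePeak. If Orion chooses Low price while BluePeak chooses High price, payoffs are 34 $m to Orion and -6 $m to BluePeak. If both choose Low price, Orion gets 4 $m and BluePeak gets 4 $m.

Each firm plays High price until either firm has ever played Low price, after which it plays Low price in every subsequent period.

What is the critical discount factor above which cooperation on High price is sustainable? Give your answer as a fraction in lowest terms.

One-period gain from deviating is 34 − 22 = 12. The loss is 22 − 4 = 18 in every subsequent period, with present value 18·β/(1−β).
Deviation is unprofitable when 18·β/(1−β) ≥ 12, i.e. β/(1−β) ≥ 2/3.
Equivalently β ≥ 12/(12+18) = 2/5.

2/5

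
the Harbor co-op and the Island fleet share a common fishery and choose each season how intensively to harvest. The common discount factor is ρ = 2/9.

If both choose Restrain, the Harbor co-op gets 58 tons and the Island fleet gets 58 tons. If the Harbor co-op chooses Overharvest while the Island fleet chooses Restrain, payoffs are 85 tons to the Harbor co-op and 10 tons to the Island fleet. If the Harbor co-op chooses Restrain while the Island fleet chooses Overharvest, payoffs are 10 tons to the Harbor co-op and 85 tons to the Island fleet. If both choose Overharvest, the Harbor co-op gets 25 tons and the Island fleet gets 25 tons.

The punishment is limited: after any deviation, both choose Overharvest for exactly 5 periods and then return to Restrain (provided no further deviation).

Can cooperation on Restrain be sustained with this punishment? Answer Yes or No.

No

A one-shot deviation gives 85 now, then 25 for 5 periods, then back to 58.
Gain from deviating: (85−58) today; loss: (58−25) in each of the next 5 periods.
No-deviation condition: (58−25)(ρ+…+ρ^5) ≥ 85−58, i.e. ρ+…+ρ^5 ≥ 9/11.
At ρ = 2/9: ρ+…+ρ^5 = 0.2856 < 0.8182.
So cooperation is not sustainable.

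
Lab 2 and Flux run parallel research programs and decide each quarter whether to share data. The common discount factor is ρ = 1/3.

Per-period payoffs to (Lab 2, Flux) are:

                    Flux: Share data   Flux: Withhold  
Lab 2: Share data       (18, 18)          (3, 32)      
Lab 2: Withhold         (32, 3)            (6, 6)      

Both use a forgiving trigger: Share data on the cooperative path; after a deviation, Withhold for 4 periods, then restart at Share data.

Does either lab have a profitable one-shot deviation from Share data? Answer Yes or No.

Yes

A one-shot deviation gives 32 now, then 6 for 4 periods, then back to 18.
Gain from deviating: (32−18) today; loss: (18−6) in each of the next 4 periods.
No-deviation condition: (18−6)(ρ+…+ρ^4) ≥ 32−18, i.e. ρ+…+ρ^4 ≥ 7/6.
At ρ = 1/3: ρ+…+ρ^4 = 0.4938 < 1.1667.
So cooperation is not sustainable.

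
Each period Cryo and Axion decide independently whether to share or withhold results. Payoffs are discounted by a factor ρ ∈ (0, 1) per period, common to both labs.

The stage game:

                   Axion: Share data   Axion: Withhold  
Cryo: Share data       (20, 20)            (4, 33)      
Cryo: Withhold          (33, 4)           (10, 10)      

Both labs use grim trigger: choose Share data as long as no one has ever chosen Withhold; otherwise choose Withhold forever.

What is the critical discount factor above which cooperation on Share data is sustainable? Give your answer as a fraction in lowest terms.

Under grim trigger the critical discount factor is (T−C)/(T−P) with T = 33, C = 20, P = 10.
ρ* = (33−20)/(33−10) = 13/23.

13/23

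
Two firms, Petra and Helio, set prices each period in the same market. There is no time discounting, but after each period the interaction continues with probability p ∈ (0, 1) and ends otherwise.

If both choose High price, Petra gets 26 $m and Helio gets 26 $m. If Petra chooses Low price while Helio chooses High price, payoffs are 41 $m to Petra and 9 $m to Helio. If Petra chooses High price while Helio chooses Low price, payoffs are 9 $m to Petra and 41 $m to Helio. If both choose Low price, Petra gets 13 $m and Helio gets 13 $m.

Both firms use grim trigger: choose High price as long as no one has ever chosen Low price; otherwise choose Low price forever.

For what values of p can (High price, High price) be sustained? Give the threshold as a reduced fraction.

15/28

With no time discounting, the continuation probability p plays the role of the discount factor.
Grim-trigger IC: 26/(1−p) ≥ 41 + 13p/(1−p) ⇒ p ≥ (41−26)/(41−13) = 15/28.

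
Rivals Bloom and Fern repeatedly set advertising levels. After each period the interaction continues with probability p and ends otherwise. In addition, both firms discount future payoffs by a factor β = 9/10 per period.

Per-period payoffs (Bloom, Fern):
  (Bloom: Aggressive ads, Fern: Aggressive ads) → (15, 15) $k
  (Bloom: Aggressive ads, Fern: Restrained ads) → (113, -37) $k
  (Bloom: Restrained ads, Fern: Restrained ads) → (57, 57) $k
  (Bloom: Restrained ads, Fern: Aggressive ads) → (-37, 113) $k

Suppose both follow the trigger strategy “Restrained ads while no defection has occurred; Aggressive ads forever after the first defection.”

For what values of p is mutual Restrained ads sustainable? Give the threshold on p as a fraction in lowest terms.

Expected continuation weight on next period's payoff is β·p = 9/10·p, which plays the role of the discount factor.
Cooperation requires 9/10·p ≥ (113−57)/(113−15) = 4/7, hence p ≥ 40/63.

40/63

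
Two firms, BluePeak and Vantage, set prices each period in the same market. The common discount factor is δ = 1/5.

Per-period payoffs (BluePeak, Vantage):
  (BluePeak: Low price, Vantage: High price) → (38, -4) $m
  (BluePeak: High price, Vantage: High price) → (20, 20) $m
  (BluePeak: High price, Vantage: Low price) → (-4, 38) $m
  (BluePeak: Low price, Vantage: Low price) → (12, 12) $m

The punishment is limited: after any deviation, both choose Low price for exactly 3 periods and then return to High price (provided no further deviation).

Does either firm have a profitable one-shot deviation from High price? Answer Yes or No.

Yes

A one-shot deviation gives 38 now, then 12 for 3 periods, then back to 20.
Gain from deviating: (38−20) today; loss: (20−12) in each of the next 3 periods.
No-deviation condition: (20−12)(δ+…+δ^3) ≥ 38−20, i.e. δ+…+δ^3 ≥ 9/4.
At δ = 1/5: δ+…+δ^3 = 0.2480 < 2.2500.
So cooperation is not sustainable.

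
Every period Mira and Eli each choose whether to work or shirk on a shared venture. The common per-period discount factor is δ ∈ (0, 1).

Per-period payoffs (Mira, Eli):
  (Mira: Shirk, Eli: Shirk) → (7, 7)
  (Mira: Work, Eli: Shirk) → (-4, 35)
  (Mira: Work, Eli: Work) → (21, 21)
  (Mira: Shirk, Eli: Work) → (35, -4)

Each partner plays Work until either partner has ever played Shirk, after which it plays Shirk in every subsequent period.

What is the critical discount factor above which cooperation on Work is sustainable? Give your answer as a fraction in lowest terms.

1/2

Under grim trigger the critical discount factor is (T−C)/(T−P) with T = 35, C = 21, P = 7.
δ* = (35−21)/(35−7) = 14/28 = 1/2.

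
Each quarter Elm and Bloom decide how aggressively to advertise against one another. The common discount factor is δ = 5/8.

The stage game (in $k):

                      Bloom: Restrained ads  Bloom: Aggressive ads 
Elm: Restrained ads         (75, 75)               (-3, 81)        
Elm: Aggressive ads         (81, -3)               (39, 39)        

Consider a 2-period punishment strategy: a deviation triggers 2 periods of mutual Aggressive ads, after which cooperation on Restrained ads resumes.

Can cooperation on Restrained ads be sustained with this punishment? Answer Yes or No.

A one-shot deviation gives 81 now, then 39 for 2 periods, then back to 75.
Gain from deviating: (81−75) today; loss: (75−39) in each of the next 2 periods.
No-deviation condition: (75−39)(δ+…+δ^2) ≥ 81−75, i.e. δ+…+δ^2 ≥ 1/6.
At δ = 5/8: δ+…+δ^2 = 1.0156 ≥ 0.1667.
So cooperation is sustainable.

Yes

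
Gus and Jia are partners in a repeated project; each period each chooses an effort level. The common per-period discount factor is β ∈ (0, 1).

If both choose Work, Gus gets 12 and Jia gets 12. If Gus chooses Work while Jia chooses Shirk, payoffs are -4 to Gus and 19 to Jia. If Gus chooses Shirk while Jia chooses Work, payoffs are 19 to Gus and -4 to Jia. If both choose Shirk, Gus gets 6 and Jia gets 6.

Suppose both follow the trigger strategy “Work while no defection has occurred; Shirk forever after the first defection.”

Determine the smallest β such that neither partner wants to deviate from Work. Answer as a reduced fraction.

7/13

12/(1−β) ≥ 19 + 6β/(1−β)
12 ≥ 19 − 13β
β ≥ 7/13.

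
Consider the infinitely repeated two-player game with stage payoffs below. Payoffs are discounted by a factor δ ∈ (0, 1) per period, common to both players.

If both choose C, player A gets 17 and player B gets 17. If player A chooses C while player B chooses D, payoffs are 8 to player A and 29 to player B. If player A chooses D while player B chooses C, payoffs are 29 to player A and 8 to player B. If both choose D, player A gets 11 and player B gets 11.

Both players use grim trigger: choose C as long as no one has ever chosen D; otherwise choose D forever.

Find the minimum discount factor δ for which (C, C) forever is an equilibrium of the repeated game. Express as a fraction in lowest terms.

2/3

17/(1−δ) ≥ 29 + 11δ/(1−δ)
17 ≥ 29 − 18δ
δ ≥ 12/18 = 2/3.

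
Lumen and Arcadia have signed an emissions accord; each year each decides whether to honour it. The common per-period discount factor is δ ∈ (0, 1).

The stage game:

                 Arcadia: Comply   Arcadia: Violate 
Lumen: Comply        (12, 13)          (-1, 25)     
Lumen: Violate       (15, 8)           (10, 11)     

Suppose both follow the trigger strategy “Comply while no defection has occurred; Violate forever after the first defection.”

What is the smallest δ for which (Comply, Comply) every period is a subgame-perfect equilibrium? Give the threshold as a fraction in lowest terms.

Lumen's threshold: (15−12)/(15−10) = 3/5.
Arcadia's threshold: (25−13)/(25−11) = 6/7.
3/5 < 6/7, so Arcadia binds and δ* = 6/7.

6/7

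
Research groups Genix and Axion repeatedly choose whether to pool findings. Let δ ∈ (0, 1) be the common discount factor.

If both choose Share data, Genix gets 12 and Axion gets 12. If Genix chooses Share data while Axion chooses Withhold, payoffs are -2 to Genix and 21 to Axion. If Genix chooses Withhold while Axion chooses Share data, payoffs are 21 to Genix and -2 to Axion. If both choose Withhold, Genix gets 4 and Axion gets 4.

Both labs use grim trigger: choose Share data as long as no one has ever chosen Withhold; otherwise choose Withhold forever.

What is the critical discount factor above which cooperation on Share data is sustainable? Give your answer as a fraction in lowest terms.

9/17

Cooperation forever yields 12 each period: 12/(1−δ).
Deviating yields 21 once, then 4 forever: 21 + 4δ/(1−δ).
No profitable deviation requires 12/(1−δ) ≥ 21 + 4δ/(1−δ).
Multiplying by (1−δ): 12 ≥ 21(1−δ) + 4δ = 21 − 17δ.
So 17δ ≥ 9, i.e. δ ≥ 9/17.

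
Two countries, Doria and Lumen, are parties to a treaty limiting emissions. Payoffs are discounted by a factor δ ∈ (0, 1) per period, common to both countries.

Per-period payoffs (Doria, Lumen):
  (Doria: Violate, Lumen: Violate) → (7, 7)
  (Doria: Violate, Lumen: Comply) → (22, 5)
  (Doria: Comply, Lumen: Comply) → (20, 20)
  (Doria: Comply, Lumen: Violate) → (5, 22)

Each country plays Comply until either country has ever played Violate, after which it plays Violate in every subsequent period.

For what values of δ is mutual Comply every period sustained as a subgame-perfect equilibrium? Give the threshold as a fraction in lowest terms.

2/15

20/(1−δ) ≥ 22 + 7δ/(1−δ)
20 ≥ 22 − 15δ
δ ≥ 2/15.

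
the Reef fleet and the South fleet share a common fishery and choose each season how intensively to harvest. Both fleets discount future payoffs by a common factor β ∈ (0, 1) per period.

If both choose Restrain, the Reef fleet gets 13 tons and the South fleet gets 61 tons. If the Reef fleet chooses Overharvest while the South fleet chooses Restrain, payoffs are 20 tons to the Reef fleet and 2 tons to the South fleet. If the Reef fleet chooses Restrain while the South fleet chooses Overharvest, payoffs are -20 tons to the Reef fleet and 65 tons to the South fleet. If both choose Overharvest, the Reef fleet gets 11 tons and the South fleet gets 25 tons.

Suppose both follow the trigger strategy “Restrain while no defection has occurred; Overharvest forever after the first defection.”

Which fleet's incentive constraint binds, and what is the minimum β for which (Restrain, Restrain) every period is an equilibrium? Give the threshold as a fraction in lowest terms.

For the Reef fleet: deviation gain 20−13 = 7, per-period punishment loss 13−11 = 2. IC gives β ≥ 7/9.
For the South fleet: gain 4, loss 36 per period, so β ≥ 4/40 = 1/10.
The tighter constraint is the Reef fleet's, so cooperation needs β ≥ 7/9.

the Reef fleet; β ≥ 7/9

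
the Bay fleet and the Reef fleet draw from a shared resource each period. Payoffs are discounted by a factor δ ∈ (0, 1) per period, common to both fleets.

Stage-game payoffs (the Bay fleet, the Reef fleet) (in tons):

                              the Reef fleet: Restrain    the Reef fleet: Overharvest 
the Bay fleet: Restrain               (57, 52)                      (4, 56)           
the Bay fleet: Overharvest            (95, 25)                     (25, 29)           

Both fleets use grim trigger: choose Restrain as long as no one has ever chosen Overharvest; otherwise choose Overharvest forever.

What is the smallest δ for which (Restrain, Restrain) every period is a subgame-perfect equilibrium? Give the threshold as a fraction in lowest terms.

the Bay fleet's threshold: (95−57)/(95−25) = 19/35.
the Reef fleet's threshold: (56−52)/(56−29) = 4/27.
19/35 > 4/27, so the Bay fleet binds and δ* = 19/35.

19/35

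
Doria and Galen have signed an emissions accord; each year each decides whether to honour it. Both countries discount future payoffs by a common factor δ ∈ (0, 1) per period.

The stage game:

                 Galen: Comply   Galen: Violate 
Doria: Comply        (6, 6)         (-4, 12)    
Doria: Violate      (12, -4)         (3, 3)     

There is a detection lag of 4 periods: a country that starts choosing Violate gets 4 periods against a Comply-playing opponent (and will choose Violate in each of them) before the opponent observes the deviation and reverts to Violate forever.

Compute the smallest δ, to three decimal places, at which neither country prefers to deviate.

The best deviation is to choose Violate for all 4 undetected periods, earning 12 each, then 3 forever once detected.
Deviation value: 12(1−δ^4)/(1−δ) + 3δ^4/(1−δ); cooperation value: 6/(1−δ).
IC: 6 ≥ 12(1−δ^4) + 3δ^4 = 12 − 9δ^4.
So δ^4 ≥ 6/9 = 2/3, giving δ ≥ (2/3)^(1/4) ≈ 0.904.

0.904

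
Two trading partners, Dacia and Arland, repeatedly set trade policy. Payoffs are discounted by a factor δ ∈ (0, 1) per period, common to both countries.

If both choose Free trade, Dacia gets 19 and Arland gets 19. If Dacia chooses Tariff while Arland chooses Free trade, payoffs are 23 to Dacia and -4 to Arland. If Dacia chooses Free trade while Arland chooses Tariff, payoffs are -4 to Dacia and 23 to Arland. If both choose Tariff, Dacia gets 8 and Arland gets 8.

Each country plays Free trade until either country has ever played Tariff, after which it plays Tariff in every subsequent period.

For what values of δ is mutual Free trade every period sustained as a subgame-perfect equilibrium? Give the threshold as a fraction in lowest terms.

4/15

One-period gain from deviating is 23 − 19 = 4. The loss is 19 − 8 = 11 in every subsequent period, with present value 11·δ/(1−δ).
Deviation is unprofitable when 11·δ/(1−δ) ≥ 4, i.e. δ/(1−δ) ≥ 4/11.
Equivalently δ ≥ 4/(4+11) = 4/15.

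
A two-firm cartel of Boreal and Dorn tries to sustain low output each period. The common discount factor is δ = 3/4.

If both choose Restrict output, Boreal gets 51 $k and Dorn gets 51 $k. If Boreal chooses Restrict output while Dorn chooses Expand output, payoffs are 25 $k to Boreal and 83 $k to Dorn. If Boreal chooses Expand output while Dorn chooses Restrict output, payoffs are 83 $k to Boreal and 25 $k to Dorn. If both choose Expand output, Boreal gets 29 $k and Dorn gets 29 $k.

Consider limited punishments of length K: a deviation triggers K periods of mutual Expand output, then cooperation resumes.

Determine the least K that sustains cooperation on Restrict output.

3

IC: δ(1−δ^K)/(1−δ) ≥ (83−51)/(51−29) = 16/11.
With δ = 3/4: need 1 − δ^K ≥ 16/11·(1−3/4)/(3/4), i.e. δ^K ≤ 0.5152.
Since (3/4)^2 = 0.5625 and (3/4)^3 = 0.4219, the smallest such K is 3.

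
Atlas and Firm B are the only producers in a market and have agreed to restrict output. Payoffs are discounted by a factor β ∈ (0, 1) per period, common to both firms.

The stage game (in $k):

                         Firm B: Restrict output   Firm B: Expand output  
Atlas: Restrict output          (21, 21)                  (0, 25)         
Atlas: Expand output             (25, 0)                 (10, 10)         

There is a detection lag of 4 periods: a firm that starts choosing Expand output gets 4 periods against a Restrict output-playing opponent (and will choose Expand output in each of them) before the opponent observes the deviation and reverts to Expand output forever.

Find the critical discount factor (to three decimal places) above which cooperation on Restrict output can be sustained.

The best deviation is to choose Expand output for all 4 undetected periods, earning 25 each, then 10 forever once detected.
Deviation value: 25(1−β^4)/(1−β) + 10β^4/(1−β); cooperation value: 21/(1−β).
IC: 21 ≥ 25(1−β^4) + 10β^4 = 25 − 15β^4.
So β^4 ≥ 4/15, giving β ≥ (4/15)^(1/4) ≈ 0.719.

0.719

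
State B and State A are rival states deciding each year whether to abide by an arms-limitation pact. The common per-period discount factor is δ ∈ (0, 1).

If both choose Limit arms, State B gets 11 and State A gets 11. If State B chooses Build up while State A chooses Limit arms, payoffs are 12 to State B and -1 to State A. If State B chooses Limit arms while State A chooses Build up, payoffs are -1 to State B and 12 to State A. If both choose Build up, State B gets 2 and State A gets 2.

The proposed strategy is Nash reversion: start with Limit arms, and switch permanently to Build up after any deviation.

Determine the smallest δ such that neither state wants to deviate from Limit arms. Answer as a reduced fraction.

11/(1−δ) ≥ 12 + 2δ/(1−δ)
11 ≥ 12 − 10δ
δ ≥ 1/10.

1/10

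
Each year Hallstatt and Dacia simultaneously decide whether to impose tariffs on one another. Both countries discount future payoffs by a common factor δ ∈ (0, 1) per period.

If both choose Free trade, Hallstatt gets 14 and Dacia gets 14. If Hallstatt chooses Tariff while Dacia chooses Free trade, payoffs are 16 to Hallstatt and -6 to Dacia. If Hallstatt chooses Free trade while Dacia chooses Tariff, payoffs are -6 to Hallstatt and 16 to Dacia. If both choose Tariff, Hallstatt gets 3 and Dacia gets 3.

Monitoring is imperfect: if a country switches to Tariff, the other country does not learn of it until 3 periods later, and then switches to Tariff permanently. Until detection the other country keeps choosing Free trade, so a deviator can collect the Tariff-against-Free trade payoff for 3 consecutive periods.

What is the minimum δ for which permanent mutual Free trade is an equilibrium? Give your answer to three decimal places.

0.536

Deviating for the 3 undetected periods gains 16−14 = 2 per period over cooperation, then loses 14−3 = 11 per period forever once punishment starts.
Gain: 2(1 + δ + … + δ^2); loss: 11·δ^3/(1−δ).
No profitable deviation ⇔ 2(1−δ^3) ≤ 11·δ^3, i.e. δ^3 ≥ 2/(2+11) = 2/13.
Hence δ ≥ (2/13)^(1/3) ≈ 0.536.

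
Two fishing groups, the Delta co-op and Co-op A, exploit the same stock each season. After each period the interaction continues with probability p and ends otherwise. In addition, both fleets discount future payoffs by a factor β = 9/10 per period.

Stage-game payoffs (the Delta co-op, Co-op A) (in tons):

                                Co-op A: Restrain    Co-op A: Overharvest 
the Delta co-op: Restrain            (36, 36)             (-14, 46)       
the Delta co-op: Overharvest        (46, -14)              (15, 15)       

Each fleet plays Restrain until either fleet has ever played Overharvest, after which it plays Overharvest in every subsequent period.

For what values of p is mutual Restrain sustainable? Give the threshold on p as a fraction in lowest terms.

With continuation probability p and discount β, the effective per-period discount factor is βp.
Grim-trigger IC: βp ≥ (46−36)/(46−15) = 10/31.
So p ≥ (10/31)/(9/10) = 100/279.

100/279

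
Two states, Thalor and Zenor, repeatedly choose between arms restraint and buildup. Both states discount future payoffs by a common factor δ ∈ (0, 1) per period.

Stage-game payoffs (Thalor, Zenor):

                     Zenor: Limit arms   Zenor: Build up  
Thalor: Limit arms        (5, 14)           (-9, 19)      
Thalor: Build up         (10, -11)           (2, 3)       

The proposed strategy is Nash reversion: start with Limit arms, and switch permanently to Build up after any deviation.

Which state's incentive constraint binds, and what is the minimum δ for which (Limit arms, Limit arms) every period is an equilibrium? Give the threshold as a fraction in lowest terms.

Thalor's threshold: (10−5)/(10−2) = 5/8.
Zenor's threshold: (19−14)/(19−3) = 5/16.
5/8 > 5/16, so Thalor binds and δ* = 5/8.

Thalor; δ ≥ 5/8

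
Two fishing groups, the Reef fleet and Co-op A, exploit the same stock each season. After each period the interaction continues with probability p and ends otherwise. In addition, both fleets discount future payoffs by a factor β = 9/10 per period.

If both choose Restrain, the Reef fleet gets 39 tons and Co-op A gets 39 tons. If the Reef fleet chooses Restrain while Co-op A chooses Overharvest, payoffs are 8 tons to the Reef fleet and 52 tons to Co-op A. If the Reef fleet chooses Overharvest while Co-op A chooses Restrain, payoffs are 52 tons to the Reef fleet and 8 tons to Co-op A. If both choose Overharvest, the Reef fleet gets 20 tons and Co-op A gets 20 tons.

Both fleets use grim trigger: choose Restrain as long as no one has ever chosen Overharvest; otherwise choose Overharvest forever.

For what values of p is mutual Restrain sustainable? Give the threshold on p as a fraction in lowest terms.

65/144

With continuation probability p and discount β, the effective per-period discount factor is βp.
Grim-trigger IC: βp ≥ (52−39)/(52−20) = 13/32.
So p ≥ (13/32)/(9/10) = 65/144.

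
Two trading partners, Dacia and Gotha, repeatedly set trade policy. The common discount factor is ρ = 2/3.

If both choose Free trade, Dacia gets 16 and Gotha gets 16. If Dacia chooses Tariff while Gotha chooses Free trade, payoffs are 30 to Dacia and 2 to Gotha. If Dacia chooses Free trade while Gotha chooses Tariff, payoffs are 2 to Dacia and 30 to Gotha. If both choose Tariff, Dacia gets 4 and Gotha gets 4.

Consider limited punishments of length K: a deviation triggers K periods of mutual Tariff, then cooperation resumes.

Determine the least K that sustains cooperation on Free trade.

No profitable deviation requires (16−4)(ρ+…+ρ^K) ≥ 30−16, i.e. ρ+…+ρ^K ≥ 7/6 ≈ 1.1667.
With ρ = 2/3, the partial sums are K=1: 0.6667, K=2: 1.1111, K=3: 1.4074.
K = 3 is the first length at which the sum reaches 1.1667.

3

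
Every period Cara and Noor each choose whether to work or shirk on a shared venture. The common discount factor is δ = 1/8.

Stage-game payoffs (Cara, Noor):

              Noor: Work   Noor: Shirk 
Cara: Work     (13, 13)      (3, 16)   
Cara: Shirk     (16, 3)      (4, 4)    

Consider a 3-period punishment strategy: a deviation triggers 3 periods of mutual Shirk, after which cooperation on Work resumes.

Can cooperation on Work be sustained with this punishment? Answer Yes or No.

No

A one-shot deviation gives 16 now, then 4 for 3 periods, then back to 13.
Gain from deviating: (16−13) today; loss: (13−4) in each of the next 3 periods.
No-deviation condition: (13−4)(δ+…+δ^3) ≥ 16−13, i.e. δ+…+δ^3 ≥ 1/3.
At δ = 1/8: δ+…+δ^3 = 0.1426 < 0.3333.
So cooperation is not sustainable.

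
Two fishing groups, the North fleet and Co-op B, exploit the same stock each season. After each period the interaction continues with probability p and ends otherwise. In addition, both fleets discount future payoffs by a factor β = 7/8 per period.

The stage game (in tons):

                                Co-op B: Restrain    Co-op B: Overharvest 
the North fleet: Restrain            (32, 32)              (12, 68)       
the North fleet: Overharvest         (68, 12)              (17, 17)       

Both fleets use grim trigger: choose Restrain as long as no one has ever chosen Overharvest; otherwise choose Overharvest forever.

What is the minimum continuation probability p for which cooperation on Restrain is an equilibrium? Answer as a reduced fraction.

With continuation probability p and discount β, the effective per-period discount factor is βp.
Grim-trigger IC: βp ≥ (68−32)/(68−17) = 12/17.
So p ≥ (12/17)/(7/8) = 96/119.

96/119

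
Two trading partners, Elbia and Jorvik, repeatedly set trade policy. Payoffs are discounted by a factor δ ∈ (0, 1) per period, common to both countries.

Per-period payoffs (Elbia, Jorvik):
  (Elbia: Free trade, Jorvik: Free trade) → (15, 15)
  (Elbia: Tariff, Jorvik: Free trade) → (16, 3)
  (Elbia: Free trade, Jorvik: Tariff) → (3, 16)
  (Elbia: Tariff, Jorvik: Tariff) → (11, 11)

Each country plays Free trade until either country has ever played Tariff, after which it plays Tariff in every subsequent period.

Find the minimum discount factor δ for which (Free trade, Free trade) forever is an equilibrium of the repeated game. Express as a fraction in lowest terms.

1/5

One-period gain from deviating is 16 − 15 = 1. The loss is 15 − 11 = 4 in every subsequent period, with present value 4·δ/(1−δ).
Deviation is unprofitable when 4·δ/(1−δ) ≥ 1, i.e. δ/(1−δ) ≥ 1/4.
Equivalently δ ≥ 1/(1+4) = 1/5.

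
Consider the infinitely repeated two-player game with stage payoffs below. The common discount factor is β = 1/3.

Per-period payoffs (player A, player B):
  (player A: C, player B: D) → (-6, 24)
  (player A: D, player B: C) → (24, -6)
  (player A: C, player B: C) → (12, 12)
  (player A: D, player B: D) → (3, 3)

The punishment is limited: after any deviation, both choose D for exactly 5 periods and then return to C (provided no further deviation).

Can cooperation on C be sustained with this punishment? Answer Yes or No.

No

Comparing payoff streams over the 6 periods until play realigns: cooperate → 12(1+β+…+β^5); deviate → 24 + 3(β+…+β^5).
Cooperation is sustained iff (12−3)(β+…+β^5) ≥ 24−12.
β+…+β^5 = 1/3·(1−(1/3)^5)/(1−1/3) = 0.4979, and (24−12)/(12−3) = 1.3333.
0.4979 < 1.3333, so cooperation is not sustainable.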